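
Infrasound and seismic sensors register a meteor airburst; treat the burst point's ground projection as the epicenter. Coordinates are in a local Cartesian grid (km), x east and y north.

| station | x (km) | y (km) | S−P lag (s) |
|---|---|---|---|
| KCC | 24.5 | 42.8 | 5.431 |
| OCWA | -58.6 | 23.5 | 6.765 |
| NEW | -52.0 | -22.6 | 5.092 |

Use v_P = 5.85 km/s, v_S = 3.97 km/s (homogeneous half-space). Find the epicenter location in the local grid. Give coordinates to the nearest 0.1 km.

(10.9, -22.9)

Distance from S−P lag: d = Δt · v_P v_S / (v_P − v_S) = Δt · (5.85·3.97)/(5.85−3.97) ≈ 12.3535·Δt.
So d_KCC = 67.09, d_OCWA = 83.57, d_NEW = 62.90 km.
Circle about each station: (x − 24.5)² + (y − 42.8)² = 67.09²; (x + 58.6)² + (y − 23.5)² = 83.57²; (x + 52.0)² + (y + 22.6)² = 62.90².
Subtracting pairs of circle equations eliminates x²+y² and gives linear equations (the radical axes):
-166.2 x − 38.6 y = -928.76
-153.0 x − 130.8 y = 1327.33
Solving the 2×2 system: x ≈ 10.9, y ≈ -22.9 km.
Check against KCC (with the unrounded x, y): √((x − 24.5)²+(y − 42.8)²) = 67.10 ≈ 67.09 km. ✓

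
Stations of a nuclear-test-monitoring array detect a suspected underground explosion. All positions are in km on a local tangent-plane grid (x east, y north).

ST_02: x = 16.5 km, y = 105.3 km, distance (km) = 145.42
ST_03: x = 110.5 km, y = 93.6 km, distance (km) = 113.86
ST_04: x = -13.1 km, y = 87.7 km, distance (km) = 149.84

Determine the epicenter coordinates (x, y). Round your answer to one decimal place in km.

Circle about each station: (x − 16.5)² + (y − 105.3)² = 145.42²; (x − 110.5)² + (y − 93.6)² = 113.86²; (x + 13.1)² + (y − 87.7)² = 149.84².
Subtracting the ST_02 equation from the ST_03 and ST_04 equations removes the quadratic terms:
188.0 x − 23.4 y = 17793.75
-59.2 x − 35.2 y = -4802.49
Solving the 2×2 system: x ≈ 92.3, y ≈ -18.8 km.
Check against ST_02 (with the unrounded x, y): √((x − 16.5)²+(y − 105.3)²) = 145.43 ≈ 145.42 km. ✓

x ≈ 92.3 km, y ≈ -18.8 km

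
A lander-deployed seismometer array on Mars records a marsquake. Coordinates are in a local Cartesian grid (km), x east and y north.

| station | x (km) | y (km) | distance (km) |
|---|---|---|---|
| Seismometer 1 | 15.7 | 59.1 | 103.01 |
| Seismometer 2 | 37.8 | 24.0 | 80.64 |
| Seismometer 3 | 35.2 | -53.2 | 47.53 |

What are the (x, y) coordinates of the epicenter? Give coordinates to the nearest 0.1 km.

Circle about each station: (x − 15.7)² + (y − 59.1)² = 103.01²; (x − 37.8)² + (y − 24.0)² = 80.64²; (x − 35.2)² + (y + 53.2)² = 47.53².
Subtracting pairs of circle equations eliminates x²+y² and gives linear equations (the radical axes):
44.2 x − 70.2 y = 2373.79
39.0 x − 224.6 y = 8681.94
Solving the 2×2 system: x ≈ -10.6, y ≈ -40.5 km.

(-10.6, -40.5)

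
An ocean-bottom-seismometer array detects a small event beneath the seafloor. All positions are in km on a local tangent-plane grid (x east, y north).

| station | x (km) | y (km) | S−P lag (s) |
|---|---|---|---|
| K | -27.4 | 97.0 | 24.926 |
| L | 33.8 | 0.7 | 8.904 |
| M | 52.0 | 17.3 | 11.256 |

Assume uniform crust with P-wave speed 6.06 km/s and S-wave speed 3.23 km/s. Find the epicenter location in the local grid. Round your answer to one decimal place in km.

x ≈ 43.6 km, y ≈ -60.1 km

Distance from S−P lag: d = Δt · v_P v_S / (v_P − v_S) = Δt · (6.06·3.23)/(6.06−3.23) ≈ 6.9165·Δt.
So d_K = 172.40, d_L = 61.58, d_M = 77.85 km.
Circle about each station: (x + 27.4)² + (y − 97.0)² = 172.40²; (x − 33.8)² + (y − 0.7)² = 61.58²; (x − 52.0)² + (y − 17.3)² = 77.85².
Subtracting the K equation from the L and M equations removes the quadratic terms:
122.4 x − 192.6 y = 16912.83
158.8 x − 159.4 y = 16504.67
Solving the 2×2 system: x ≈ 43.6, y ≈ -60.1 km.
Check against K (with the unrounded x, y): √((x + 27.4)²+(y − 97.0)²) = 172.40 ≈ 172.40 km. ✓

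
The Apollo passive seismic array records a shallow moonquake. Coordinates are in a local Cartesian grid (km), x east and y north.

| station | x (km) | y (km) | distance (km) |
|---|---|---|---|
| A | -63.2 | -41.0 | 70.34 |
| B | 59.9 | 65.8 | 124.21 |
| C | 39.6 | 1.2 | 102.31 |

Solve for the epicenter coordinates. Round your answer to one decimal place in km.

Circle about each station: (x + 63.2)² + (y + 41.0)² = 70.34²; (x − 59.9)² + (y − 65.8)² = 124.21²; (x − 39.6)² + (y − 1.2)² = 102.31².
Subtracting pairs of circle equations eliminates x²+y² and gives linear equations (the radical axes):
246.2 x + 213.6 y = -8238.00
205.6 x + 84.4 y = -9625.26
Solving the 2×2 system: x ≈ -58.8, y ≈ 29.2 km.

x ≈ -58.8 km, y ≈ 29.2 km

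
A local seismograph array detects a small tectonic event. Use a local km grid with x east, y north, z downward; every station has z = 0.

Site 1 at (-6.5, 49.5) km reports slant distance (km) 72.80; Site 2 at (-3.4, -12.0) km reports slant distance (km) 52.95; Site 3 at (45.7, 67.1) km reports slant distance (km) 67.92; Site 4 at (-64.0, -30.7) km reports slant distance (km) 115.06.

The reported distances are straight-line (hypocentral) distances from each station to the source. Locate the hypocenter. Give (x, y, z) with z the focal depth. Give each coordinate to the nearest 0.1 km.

Each station gives a sphere (x−x_i)² + (y−y_i)² + z² = d_i² (stations at z=0).
Subtracting the Site 1 sphere from Site 2 and Site 3: z² cancels, leaving linear equations in x and y:
6.2 x − 123.0 y = 159.20
104.4 x + 35.2 y = 4785.11
Solving: x ≈ 45.498, y ≈ 0.999 km (keep extra digits for the depth step; rounded: 45.5, 1.0).
Then from the Site 1 sphere: z² = 72.80² − (x + 6.5)² − (y − 49.5)² with x = 45.498, y = 0.999, so z ≈ 15.611 ≈ 15.6 km.
Check against Site 4 (with the unrounded solution): distance 115.06 ≈ 115.06 km. ✓

(45.5, 1.0, 15.6)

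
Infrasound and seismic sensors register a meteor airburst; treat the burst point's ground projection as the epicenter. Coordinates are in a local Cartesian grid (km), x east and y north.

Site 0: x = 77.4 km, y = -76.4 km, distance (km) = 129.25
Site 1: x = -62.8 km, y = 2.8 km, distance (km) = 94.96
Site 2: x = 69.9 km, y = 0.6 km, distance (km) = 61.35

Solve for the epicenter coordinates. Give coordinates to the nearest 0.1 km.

(24.0, 41.3)

Circle about each station: (x − 77.4)² + (y + 76.4)² = 129.25²; (x + 62.8)² + (y − 2.8)² = 94.96²; (x − 69.9)² + (y − 0.6)² = 61.35².
Subtracting the Site 0 equation from the Site 1 and Site 2 equations removes the quadratic terms:
-280.4 x + 158.4 y = -187.88
-15.0 x + 154.0 y = 6000.39
Solving the 2×2 system: x ≈ 24.0, y ≈ 41.3 km.
Check against Site 0 (with the unrounded x, y): √((x − 77.4)²+(y + 76.4)²) = 129.25 ≈ 129.25 km. ✓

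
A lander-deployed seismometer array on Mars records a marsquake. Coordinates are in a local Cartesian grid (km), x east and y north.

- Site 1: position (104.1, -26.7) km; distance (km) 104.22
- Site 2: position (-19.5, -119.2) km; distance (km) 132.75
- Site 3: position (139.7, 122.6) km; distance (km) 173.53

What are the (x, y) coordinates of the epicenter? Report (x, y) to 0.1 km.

Circle about each station: (x − 104.1)² + (y + 26.7)² = 104.22²; (x + 19.5)² + (y + 119.2)² = 132.75²; (x − 139.7)² + (y − 122.6)² = 173.53².
Subtracting pairs of circle equations eliminates x²+y² and gives linear equations (the radical axes):
-247.2 x − 185.0 y = -3721.56
71.2 x + 298.6 y = 3746.30
Solving the 2×2 system: x ≈ 6.9, y ≈ 10.9 km.

(6.9, 10.9)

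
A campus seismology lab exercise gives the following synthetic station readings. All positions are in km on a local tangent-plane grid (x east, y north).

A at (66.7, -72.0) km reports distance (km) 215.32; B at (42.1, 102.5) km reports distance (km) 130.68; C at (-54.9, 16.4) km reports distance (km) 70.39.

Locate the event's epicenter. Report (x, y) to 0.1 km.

(-86.5, 79.3)

Circle about each station: (x − 66.7)² + (y + 72.0)² = 215.32²; (x − 42.1)² + (y − 102.5)² = 130.68²; (x + 54.9)² + (y − 16.4)² = 70.39².
Subtracting the A equation from the B and C equations removes the quadratic terms:
-49.2 x + 349.0 y = 31931.21
-243.2 x + 176.8 y = 35058.03
Solving the 2×2 system: x ≈ -86.5, y ≈ 79.3 km.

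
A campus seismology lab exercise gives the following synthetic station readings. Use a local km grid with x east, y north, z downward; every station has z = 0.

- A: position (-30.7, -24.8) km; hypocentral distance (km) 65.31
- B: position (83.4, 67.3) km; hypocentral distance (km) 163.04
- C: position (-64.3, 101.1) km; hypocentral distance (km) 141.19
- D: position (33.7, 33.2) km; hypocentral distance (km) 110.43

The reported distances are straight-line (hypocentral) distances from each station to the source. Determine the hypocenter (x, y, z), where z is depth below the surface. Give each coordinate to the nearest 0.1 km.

x ≈ -37.1 km, y ≈ -21.3 km, depth ≈ 64.9 km

Each station gives a sphere (x−x_i)² + (y−y_i)² + z² = d_i² (stations at z=0).
Subtracting the A sphere from B and C: z² cancels, leaving linear equations in x and y:
228.2 x + 184.2 y = -12389.33
-67.2 x + 251.8 y = -2871.05
Solving: x ≈ -37.097, y ≈ -21.302 km (keep extra digits for the depth step; rounded: -37.1, -21.3).
Then from the A sphere: z² = 65.31² − (x + 30.7)² − (y + 24.8)² with x = -37.097, y = -21.302, so z ≈ 64.902 ≈ 64.9 km.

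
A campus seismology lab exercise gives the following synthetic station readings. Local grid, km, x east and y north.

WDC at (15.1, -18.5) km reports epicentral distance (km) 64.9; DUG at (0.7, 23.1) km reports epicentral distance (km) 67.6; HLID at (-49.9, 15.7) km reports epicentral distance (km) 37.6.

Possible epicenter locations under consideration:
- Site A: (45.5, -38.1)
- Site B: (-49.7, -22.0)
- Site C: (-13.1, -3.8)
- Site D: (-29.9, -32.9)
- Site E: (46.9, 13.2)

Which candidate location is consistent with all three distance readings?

Site B

For each candidate, compare |candidate − station| to the reported distance:
Site A: residuals WDC 28.7, DUG 8.2, HLID 71.9 → max 71.9 km
Site B: residuals WDC 0.0, DUG 0.0, HLID 0.1 → max 0.1 km
Site C: residuals WDC 33.1, DUG 37.4, HLID 4.0 → max 37.4 km
Site D: residuals WDC 17.7, DUG 3.8, HLID 15.0 → max 17.7 km
Site E: residuals WDC 20.0, DUG 20.4, HLID 59.2 → max 59.2 km
Only Site B has all residuals ≈ 0.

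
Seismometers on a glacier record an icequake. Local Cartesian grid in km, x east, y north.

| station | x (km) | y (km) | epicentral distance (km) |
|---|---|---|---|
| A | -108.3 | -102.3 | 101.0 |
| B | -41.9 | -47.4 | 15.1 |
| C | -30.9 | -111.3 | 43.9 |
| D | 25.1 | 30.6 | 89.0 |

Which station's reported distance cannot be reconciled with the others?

Solve using three stations at a time. Using A, B, D (subtract circle equations pairwise → linear system) gives (x, y) ≈ (-28.3, -40.6).
Distances from that point to each station vs reported:
  A: calculated 101.0 vs reported 101.0 → residual 0.0 km
  B: calculated 15.2 vs reported 15.1 → residual 0.1 km
  C: calculated 70.7 vs reported 43.9 → residual 26.8 km
  D: calculated 89.0 vs reported 89.0 → residual 0.0 km
A, B, D are mutually consistent (residuals ≈ 0); C is off by 26.8 km.

C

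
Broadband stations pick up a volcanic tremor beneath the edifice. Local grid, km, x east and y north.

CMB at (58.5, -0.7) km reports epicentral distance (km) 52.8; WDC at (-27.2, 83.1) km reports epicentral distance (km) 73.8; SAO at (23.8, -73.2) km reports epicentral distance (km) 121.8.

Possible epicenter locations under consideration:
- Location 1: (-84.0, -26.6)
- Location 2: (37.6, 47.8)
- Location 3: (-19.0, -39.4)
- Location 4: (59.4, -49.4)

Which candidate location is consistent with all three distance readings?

For each candidate, compare |candidate − station| to the reported distance:
Location 1: residuals CMB 92.0, WDC 49.7, SAO 4.4 → max 92.0 km
Location 2: residuals CMB 0.0, WDC 0.0, SAO 0.0 → max 0.0 km
Location 3: residuals CMB 33.8, WDC 49.0, SAO 67.3 → max 67.3 km
Location 4: residuals CMB 4.1, WDC 84.5, SAO 79.0 → max 84.5 km
Only Location 2 has all residuals ≈ 0.

Location 2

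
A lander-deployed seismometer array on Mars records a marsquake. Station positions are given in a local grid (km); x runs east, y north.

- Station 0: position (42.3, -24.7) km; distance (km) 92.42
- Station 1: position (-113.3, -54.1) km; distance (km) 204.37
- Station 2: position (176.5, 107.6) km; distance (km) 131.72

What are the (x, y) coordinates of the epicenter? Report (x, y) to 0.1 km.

Circle about each station: (x − 42.3)² + (y + 24.7)² = 92.42²; (x + 113.3)² + (y + 54.1)² = 204.37²; (x − 176.5)² + (y − 107.6)² = 131.72².
Subtracting pairs of circle equations eliminates x²+y² and gives linear equations (the radical axes):
-311.2 x − 58.8 y = -19861.32
268.4 x + 264.6 y = 31521.93
Solving the 2×2 system: x ≈ 51.1, y ≈ 67.3 km.

51.1 km east, 67.3 km north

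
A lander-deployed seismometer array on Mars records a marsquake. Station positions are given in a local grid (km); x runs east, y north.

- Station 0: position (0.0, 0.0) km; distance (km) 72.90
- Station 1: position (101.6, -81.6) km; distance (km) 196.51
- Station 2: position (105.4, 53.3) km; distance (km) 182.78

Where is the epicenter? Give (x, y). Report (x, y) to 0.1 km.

Circle about each station: x² + y² = 72.90²; (x − 101.6)² + (y + 81.6)² = 196.51²; (x − 105.4)² + (y − 53.3)² = 182.78².
Subtracting pairs of circle equations eliminates x²+y² and gives linear equations (the radical axes):
203.2 x − 163.2 y = -16320.65
210.8 x + 106.6 y = -14144.07
Solving the 2×2 system: x ≈ -72.2, y ≈ 10.1 km.

x ≈ -72.2 km, y ≈ 10.1 km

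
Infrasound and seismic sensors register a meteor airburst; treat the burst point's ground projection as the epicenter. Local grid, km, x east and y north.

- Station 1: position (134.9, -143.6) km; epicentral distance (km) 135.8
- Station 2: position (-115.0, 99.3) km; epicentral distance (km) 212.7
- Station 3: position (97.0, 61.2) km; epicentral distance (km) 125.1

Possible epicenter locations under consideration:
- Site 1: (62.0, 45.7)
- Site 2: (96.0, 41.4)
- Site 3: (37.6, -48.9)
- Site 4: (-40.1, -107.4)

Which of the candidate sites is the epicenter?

For each candidate, compare |candidate − station| to the reported distance:
Site 1: residuals Station 1 67.1, Station 2 27.8, Station 3 86.8 → max 86.8 km
Site 2: residuals Station 1 53.2, Station 2 6.1, Station 3 105.3 → max 105.3 km
Site 3: residuals Station 1 0.0, Station 2 0.0, Station 3 0.0 → max 0.0 km
Site 4: residuals Station 1 42.9, Station 2 7.2, Station 3 92.2 → max 92.2 km
Only Site 3 has all residuals ≈ 0.

Site 3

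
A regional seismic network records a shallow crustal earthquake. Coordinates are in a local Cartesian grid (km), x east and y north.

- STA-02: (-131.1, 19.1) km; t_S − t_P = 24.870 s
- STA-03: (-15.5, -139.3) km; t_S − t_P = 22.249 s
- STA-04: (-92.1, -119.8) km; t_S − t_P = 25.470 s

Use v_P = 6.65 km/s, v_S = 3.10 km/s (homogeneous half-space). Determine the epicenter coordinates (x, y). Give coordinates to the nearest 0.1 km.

9.8 km east, -12.6 km north

Distance from S−P lag: d = Δt · v_P v_S / (v_P − v_S) = Δt · (6.65·3.10)/(6.65−3.10) ≈ 5.8070·Δt.
So d_STA-02 = 144.42, d_STA-03 = 129.20, d_STA-04 = 147.91 km.
Circle about each station: (x + 131.1)² + (y − 19.1)² = 144.42²; (x + 15.5)² + (y + 139.3)² = 129.20²; (x + 92.1)² + (y + 119.8)² = 147.91².
Subtracting the STA-02 equation from the STA-03 and STA-04 equations removes the quadratic terms:
231.2 x − 316.8 y = 6257.22
78.0 x − 277.8 y = 4262.20
Solving the 2×2 system: x ≈ 9.8, y ≈ -12.6 km.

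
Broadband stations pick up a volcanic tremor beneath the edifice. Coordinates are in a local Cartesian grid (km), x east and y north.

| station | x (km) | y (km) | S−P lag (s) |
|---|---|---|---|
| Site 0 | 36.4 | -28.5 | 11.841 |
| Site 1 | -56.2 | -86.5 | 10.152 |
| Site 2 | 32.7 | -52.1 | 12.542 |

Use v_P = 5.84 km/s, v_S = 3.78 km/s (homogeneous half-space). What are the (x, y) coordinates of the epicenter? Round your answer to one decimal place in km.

Distance from S−P lag: d = Δt · v_P v_S / (v_P − v_S) = Δt · (5.84·3.78)/(5.84−3.78) ≈ 10.7161·Δt.
So d_Site 0 = 126.89, d_Site 1 = 108.79, d_Site 2 = 134.40 km.
Circle about each station: (x − 36.4)² + (y + 28.5)² = 126.89²; (x + 56.2)² + (y + 86.5)² = 108.79²; (x − 32.7)² + (y + 52.1)² = 134.40².
Subtracting pairs of circle equations eliminates x²+y² and gives linear equations (the radical axes):
-185.2 x − 116.0 y = 12769.29
-7.4 x − 47.2 y = -315.80
Solving the 2×2 system: x ≈ -81.1, y ≈ 19.4 km.
Check against Site 0 (with the unrounded x, y): √((x − 36.4)²+(y + 28.5)²) = 126.89 ≈ 126.89 km. ✓

-81.1 km east, 19.4 km north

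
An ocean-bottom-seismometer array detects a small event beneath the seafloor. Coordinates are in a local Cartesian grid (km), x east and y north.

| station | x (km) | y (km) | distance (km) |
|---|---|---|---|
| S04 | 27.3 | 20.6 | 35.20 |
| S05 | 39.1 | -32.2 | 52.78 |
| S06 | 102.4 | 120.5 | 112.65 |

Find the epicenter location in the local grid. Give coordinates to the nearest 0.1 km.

(62.1, 15.3)

Circle about each station: (x − 27.3)² + (y − 20.6)² = 35.20²; (x − 39.1)² + (y + 32.2)² = 52.78²; (x − 102.4)² + (y − 120.5)² = 112.65².
Subtracting pairs of circle equations eliminates x²+y² and gives linear equations (the radical axes):
23.6 x − 105.6 y = -150.69
150.2 x + 199.8 y = 12385.38
Solving the 2×2 system: x ≈ 62.1, y ≈ 15.3 km.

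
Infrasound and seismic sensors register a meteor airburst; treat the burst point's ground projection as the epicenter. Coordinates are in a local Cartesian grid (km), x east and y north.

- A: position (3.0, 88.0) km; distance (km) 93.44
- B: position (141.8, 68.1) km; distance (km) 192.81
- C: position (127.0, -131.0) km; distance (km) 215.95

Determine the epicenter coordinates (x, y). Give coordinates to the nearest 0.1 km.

Circle about each station: (x − 3.0)² + (y − 88.0)² = 93.44²; (x − 141.8)² + (y − 68.1)² = 192.81²; (x − 127.0)² + (y + 131.0)² = 215.95².
Subtracting the A equation from the B and C equations removes the quadratic terms:
277.6 x − 39.8 y = -11452.81
248.0 x − 438.0 y = -12366.37
Solving the 2×2 system: x ≈ -40.5, y ≈ 5.3 km.

x ≈ -40.5 km, y ≈ 5.3 km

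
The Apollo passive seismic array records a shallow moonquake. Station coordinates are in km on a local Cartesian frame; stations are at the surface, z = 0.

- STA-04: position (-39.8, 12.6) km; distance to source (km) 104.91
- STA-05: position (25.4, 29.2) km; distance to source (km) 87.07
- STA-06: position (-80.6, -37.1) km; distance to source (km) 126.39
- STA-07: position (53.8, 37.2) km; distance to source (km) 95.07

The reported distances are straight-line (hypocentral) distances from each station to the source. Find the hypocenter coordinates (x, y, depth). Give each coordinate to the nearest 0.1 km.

(34.6, -40.1, 51.9)

Each station gives a sphere (x−x_i)² + (y−y_i)² + z² = d_i² (stations at z=0).
Subtracting the STA-04 sphere from STA-05 and STA-06: z² cancels, leaving linear equations in x and y:
130.4 x + 33.2 y = 3179.92
-81.6 x − 99.4 y = 1161.65
Solving: x ≈ 34.591, y ≈ -40.083 km (keep extra digits for the depth step; rounded: 34.6, -40.1).
Then from the STA-04 sphere: z² = 104.91² − (x + 39.8)² − (y − 12.6)² with x = 34.591, y = -40.083, so z ≈ 51.929 ≈ 51.9 km.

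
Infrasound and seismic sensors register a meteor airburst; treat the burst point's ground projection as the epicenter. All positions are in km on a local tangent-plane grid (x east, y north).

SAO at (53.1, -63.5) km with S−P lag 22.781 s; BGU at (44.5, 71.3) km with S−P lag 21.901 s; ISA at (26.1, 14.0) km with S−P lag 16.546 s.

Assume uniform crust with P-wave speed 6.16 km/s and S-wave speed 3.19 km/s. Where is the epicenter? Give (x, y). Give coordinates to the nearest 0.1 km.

Distance from S−P lag: d = Δt · v_P v_S / (v_P − v_S) = Δt · (6.16·3.19)/(6.16−3.19) ≈ 6.6163·Δt.
So d_SAO = 150.73, d_BGU = 144.90, d_ISA = 109.47 km.
Circle about each station: (x − 53.1)² + (y + 63.5)² = 150.73²; (x − 44.5)² + (y − 71.3)² = 144.90²; (x − 26.1)² + (y − 14.0)² = 109.47².
Subtracting the SAO equation from the BGU and ISA equations removes the quadratic terms:
-17.2 x + 269.6 y = 1935.60
-54.0 x + 155.0 y = 4761.20
Solving the 2×2 system: x ≈ -82.7, y ≈ 1.9 km.

-82.7 km east, 1.9 km north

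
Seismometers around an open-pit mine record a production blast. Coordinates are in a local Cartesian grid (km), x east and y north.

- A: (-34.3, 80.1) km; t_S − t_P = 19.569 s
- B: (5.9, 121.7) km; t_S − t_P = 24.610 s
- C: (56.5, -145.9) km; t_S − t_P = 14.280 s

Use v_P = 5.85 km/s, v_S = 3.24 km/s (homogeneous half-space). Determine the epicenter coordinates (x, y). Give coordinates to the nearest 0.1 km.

Distance from S−P lag: d = Δt · v_P v_S / (v_P − v_S) = Δt · (5.85·3.24)/(5.85−3.24) ≈ 7.2621·Δt.
So d_A = 142.11, d_B = 178.72, d_C = 103.70 km.
Circle about each station: (x + 34.3)² + (y − 80.1)² = 142.11²; (x − 5.9)² + (y − 121.7)² = 178.72²; (x − 56.5)² + (y + 145.9)² = 103.70².
Subtracting pairs of circle equations eliminates x²+y² and gives linear equations (the radical axes):
80.4 x + 83.2 y = -4492.39
181.6 x − 452.0 y = 26328.12
Solving the 2×2 system: x ≈ 3.1, y ≈ -57.0 km.
Check against A (with the unrounded x, y): √((x + 34.3)²+(y − 80.1)²) = 142.11 ≈ 142.11 km. ✓

3.1 km east, -57.0 km north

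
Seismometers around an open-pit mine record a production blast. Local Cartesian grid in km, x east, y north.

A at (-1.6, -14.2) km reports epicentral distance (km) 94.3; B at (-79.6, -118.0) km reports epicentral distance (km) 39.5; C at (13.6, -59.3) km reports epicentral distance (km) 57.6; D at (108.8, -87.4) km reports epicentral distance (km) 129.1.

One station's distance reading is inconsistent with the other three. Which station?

Solve using three stations at a time. Using A, C, D (subtract circle equations pairwise → linear system) gives (x, y) ≈ (-18.8, -106.9).
Distances from that point to each station vs reported:
  A: calculated 94.3 vs reported 94.3 → residual 0.0 km
  B: calculated 61.8 vs reported 39.5 → residual 22.3 km
  C: calculated 57.6 vs reported 57.6 → residual 0.0 km
  D: calculated 129.1 vs reported 129.1 → residual 0.0 km
A, C, D are mutually consistent (residuals ≈ 0); B is off by 22.3 km.

B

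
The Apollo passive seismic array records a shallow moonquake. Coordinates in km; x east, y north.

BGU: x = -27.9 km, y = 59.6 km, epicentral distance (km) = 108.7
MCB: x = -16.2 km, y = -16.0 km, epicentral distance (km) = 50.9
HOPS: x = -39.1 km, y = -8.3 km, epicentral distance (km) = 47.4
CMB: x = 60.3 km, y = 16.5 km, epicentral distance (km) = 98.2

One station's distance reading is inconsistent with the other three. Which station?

Solve using three stations at a time. Using BGU, HOPS, CMB (subtract circle equations pairwise → linear system) gives (x, y) ≈ (-13.6, -48.1).
Distances from that point to each station vs reported:
  BGU: calculated 108.6 vs reported 108.7 → residual 0.1 km
  MCB: calculated 32.2 vs reported 50.9 → residual 18.7 km
  HOPS: calculated 47.3 vs reported 47.4 → residual 0.1 km
  CMB: calculated 98.1 vs reported 98.2 → residual 0.1 km
BGU, HOPS, CMB are mutually consistent (residuals ≈ 0); MCB is off by 18.7 km.

MCB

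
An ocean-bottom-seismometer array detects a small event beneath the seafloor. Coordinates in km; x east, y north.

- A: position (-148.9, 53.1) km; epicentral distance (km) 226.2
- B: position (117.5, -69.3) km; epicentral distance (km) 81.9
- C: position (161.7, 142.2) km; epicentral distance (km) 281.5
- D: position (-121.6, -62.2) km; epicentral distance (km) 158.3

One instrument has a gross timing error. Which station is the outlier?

C

Solve using three stations at a time. Using A, B, D (subtract circle equations pairwise → linear system) gives (x, y) ≈ (36.0, -77.2).
Distances from that point to each station vs reported:
  A: calculated 226.2 vs reported 226.2 → residual 0.0 km
  B: calculated 81.9 vs reported 81.9 → residual 0.0 km
  C: calculated 252.9 vs reported 281.5 → residual 28.6 km
  D: calculated 158.3 vs reported 158.3 → residual 0.0 km
A, B, D are mutually consistent (residuals ≈ 0); C is off by 28.6 km.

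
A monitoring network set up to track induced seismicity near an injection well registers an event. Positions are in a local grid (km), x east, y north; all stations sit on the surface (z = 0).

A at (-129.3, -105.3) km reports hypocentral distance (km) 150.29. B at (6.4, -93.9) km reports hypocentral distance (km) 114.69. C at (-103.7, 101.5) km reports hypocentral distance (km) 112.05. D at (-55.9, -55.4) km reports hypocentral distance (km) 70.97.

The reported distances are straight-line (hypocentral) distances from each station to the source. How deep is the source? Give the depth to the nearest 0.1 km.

Each station gives a sphere (x−x_i)² + (y−y_i)² + z² = d_i² (stations at z=0).
Subtracting the A sphere from B and C: z² cancels, leaving linear equations in x and y:
271.4 x + 22.8 y = -9515.12
51.2 x + 413.6 y = 3281.24
Solving: x ≈ -36.101, y ≈ 12.402 km (keep extra digits for the depth step; rounded: -36.1, 12.4).
Then from the A sphere: z² = 150.29² − (x + 129.3)² − (y + 105.3)² with x = -36.101, y = 12.402, so z ≈ 6.875 ≈ 6.9 km.
Check against D (with the unrounded solution): distance 70.97 ≈ 70.97 km. ✓

depth ≈ 6.9 km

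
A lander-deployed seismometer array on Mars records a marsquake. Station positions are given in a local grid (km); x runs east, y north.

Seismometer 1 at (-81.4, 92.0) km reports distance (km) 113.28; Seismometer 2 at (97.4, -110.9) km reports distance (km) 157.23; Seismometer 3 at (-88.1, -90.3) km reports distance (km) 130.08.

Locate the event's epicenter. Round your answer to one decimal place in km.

-4.2 km east, 9.1 km north

Circle about each station: (x + 81.4)² + (y − 92.0)² = 113.28²; (x − 97.4)² + (y + 110.9)² = 157.23²; (x + 88.1)² + (y + 90.3)² = 130.08².
Subtracting the Seismometer 1 equation from the Seismometer 2 and Seismometer 3 equations removes the quadratic terms:
357.6 x − 405.8 y = -5193.30
-13.4 x − 364.6 y = -3262.71
Solving the 2×2 system: x ≈ -4.2, y ≈ 9.1 km.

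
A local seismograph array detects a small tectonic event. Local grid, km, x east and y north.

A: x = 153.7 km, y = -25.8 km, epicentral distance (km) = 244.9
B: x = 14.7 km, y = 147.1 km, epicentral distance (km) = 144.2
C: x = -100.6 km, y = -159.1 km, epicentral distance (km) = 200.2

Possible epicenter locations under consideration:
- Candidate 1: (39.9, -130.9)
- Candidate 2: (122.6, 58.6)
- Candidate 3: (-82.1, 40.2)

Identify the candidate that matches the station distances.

Candidate 3

For each candidate, compare |candidate − station| to the reported distance:
Candidate 1: residuals A 90.0, B 134.9, C 56.9 → max 134.9 km
Candidate 2: residuals A 155.0, B 4.6, C 111.6 → max 155.0 km
Candidate 3: residuals A 0.0, B 0.0, C 0.0 → max 0.0 km
Only Candidate 3 has all residuals ≈ 0.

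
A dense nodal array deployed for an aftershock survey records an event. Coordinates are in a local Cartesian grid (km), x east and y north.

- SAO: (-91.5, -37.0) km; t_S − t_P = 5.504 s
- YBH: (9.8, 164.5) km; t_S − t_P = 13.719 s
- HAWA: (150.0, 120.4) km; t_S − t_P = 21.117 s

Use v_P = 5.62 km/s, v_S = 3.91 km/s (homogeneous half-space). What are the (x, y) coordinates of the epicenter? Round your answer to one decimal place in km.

Distance from S−P lag: d = Δt · v_P v_S / (v_P − v_S) = Δt · (5.62·3.91)/(5.62−3.91) ≈ 12.8504·Δt.
So d_SAO = 70.73, d_YBH = 176.29, d_HAWA = 271.36 km.
Circle about each station: (x + 91.5)² + (y + 37.0)² = 70.73²; (x − 9.8)² + (y − 164.5)² = 176.29²; (x − 150.0)² + (y − 120.4)² = 271.36².
Subtracting the SAO equation from the YBH and HAWA equations removes the quadratic terms:
202.6 x + 403.0 y = -8660.39
483.0 x + 314.8 y = -41378.61
Solving the 2×2 system: x ≈ -106.6, y ≈ 32.1 km.
Check against SAO (with the unrounded x, y): √((x + 91.5)²+(y + 37.0)²) = 70.72 ≈ 70.73 km. ✓

x ≈ -106.6 km, y ≈ 32.1 km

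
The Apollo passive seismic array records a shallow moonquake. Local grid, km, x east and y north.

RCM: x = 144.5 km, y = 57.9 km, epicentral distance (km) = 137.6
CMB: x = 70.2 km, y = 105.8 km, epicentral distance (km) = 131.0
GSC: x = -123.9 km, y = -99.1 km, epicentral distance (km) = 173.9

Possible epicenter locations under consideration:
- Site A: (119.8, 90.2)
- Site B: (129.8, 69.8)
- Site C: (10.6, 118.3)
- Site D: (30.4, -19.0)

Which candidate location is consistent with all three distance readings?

For each candidate, compare |candidate − station| to the reported distance:
Site A: residuals RCM 96.9, CMB 79.0, GSC 134.7 → max 134.7 km
Site B: residuals RCM 118.7, CMB 61.4, GSC 130.9 → max 130.9 km
Site C: residuals RCM 9.3, CMB 70.1, GSC 81.7 → max 81.7 km
Site D: residuals RCM 0.0, CMB 0.0, GSC 0.0 → max 0.0 km
Only Site D has all residuals ≈ 0.

Site D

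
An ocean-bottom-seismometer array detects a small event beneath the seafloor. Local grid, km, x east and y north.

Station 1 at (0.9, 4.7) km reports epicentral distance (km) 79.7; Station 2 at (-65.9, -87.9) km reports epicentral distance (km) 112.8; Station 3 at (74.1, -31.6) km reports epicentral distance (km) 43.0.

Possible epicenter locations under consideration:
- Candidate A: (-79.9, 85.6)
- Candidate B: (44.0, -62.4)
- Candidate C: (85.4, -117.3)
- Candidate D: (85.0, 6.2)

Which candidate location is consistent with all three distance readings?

Candidate B

For each candidate, compare |candidate − station| to the reported distance:
Candidate A: residuals Station 1 34.6, Station 2 61.3, Station 3 150.5 → max 150.5 km
Candidate B: residuals Station 1 0.0, Station 2 0.0, Station 3 0.1 → max 0.1 km
Candidate C: residuals Station 1 68.7, Station 2 41.3, Station 3 43.4 → max 68.7 km
Candidate D: residuals Station 1 4.4, Station 2 65.0, Station 3 3.7 → max 65.0 km
Only Candidate B has all residuals ≈ 0.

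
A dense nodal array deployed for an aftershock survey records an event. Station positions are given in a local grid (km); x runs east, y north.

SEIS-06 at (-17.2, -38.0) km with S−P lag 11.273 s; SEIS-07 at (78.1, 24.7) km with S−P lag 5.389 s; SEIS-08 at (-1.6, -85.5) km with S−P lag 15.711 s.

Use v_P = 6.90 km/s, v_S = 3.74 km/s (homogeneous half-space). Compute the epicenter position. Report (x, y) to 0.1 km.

x ≈ 35.9 km, y ≈ 37.2 km

Distance from S−P lag: d = Δt · v_P v_S / (v_P − v_S) = Δt · (6.90·3.74)/(6.90−3.74) ≈ 8.1665·Δt.
So d_SEIS-06 = 92.06, d_SEIS-07 = 44.01, d_SEIS-08 = 128.30 km.
Circle about each station: (x + 17.2)² + (y + 38.0)² = 92.06²; (x − 78.1)² + (y − 24.7)² = 44.01²; (x + 1.6)² + (y + 85.5)² = 128.30².
Subtracting the SEIS-06 equation from the SEIS-07 and SEIS-08 equations removes the quadratic terms:
190.6 x + 125.4 y = 11508.02
31.2 x − 95.0 y = -2412.88
Solving the 2×2 system: x ≈ 35.9, y ≈ 37.2 km.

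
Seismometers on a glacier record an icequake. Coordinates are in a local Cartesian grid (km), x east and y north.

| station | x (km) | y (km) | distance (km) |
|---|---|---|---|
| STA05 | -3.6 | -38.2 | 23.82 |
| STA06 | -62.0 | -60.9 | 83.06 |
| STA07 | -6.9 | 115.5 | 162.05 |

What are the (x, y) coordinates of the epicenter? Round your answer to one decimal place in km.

(19.4, -44.4)

Circle about each station: (x + 3.6)² + (y + 38.2)² = 23.82²; (x + 62.0)² + (y + 60.9)² = 83.06²; (x + 6.9)² + (y − 115.5)² = 162.05².
Subtracting pairs of circle equations eliminates x²+y² and gives linear equations (the radical axes):
-116.8 x − 45.4 y = -250.96
-6.6 x + 307.4 y = -13777.15
Solving the 2×2 system: x ≈ 19.4, y ≈ -44.4 km.
Check against STA05 (with the unrounded x, y): √((x + 3.6)²+(y + 38.2)²) = 23.83 ≈ 23.82 km. ✓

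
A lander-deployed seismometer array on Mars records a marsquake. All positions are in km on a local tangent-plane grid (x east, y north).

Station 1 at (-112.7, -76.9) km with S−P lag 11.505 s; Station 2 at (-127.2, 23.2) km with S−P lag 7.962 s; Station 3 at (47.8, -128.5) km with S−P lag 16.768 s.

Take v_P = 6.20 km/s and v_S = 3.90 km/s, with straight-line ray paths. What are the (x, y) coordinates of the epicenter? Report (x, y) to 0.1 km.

Distance from S−P lag: d = Δt · v_P v_S / (v_P − v_S) = Δt · (6.20·3.90)/(6.20−3.90) ≈ 10.5130·Δt.
So d_Station 1 = 120.95, d_Station 2 = 83.70, d_Station 3 = 176.28 km.
Circle about each station: (x + 112.7)² + (y + 76.9)² = 120.95²; (x + 127.2)² + (y − 23.2)² = 83.70²; (x − 47.8)² + (y + 128.5)² = 176.28².
Subtracting the Station 1 equation from the Station 2 and Station 3 equations removes the quadratic terms:
-29.0 x + 200.2 y = 5726.39
321.0 x − 103.2 y = -16263.55
Solving the 2×2 system: x ≈ -43.5, y ≈ 22.3 km.
Check against Station 1 (with the unrounded x, y): √((x + 112.7)²+(y + 76.9)²) = 120.96 ≈ 120.95 km. ✓

-43.5 km east, 22.3 km north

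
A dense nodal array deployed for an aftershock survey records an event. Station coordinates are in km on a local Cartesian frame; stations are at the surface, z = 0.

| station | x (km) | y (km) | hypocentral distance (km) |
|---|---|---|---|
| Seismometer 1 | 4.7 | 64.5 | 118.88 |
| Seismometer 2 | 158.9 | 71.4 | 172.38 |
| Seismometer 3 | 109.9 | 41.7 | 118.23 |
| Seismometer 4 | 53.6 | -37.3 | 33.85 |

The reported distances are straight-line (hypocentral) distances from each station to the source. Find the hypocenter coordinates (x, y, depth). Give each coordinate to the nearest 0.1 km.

Each station gives a sphere (x−x_i)² + (y−y_i)² + z² = d_i² (stations at z=0).
Subtracting the Seismometer 1 sphere from Seismometer 2 and Seismometer 3: z² cancels, leaving linear equations in x and y:
308.4 x + 13.8 y = 10582.42
210.4 x − 45.6 y = 9788.68
Solving: x ≈ 36.403, y ≈ -46.697 km (keep extra digits for the depth step; rounded: 36.4, -46.7).
Then from the Seismometer 1 sphere: z² = 118.88² − (x − 4.7)² − (y − 64.5)² with x = 36.403, y = -46.697, so z ≈ 27.615 ≈ 27.6 km.
Check against Seismometer 4 (with the unrounded solution): distance 33.86 ≈ 33.85 km. ✓

x ≈ 36.4 km, y ≈ -46.7 km, depth ≈ 27.6 km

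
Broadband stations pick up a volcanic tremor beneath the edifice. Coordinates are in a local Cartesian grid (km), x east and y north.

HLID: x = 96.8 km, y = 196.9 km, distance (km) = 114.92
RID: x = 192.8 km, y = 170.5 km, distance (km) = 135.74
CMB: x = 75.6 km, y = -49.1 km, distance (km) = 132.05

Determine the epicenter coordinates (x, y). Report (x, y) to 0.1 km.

x ≈ 89.7 km, y ≈ 82.2 km

Circle about each station: (x − 96.8)² + (y − 196.9)² = 114.92²; (x − 192.8)² + (y − 170.5)² = 135.74²; (x − 75.6)² + (y + 49.1)² = 132.05².
Subtracting the HLID equation from the RID and CMB equations removes the quadratic terms:
192.0 x − 52.8 y = 12883.50
-42.4 x − 492.0 y = -44244.28
Solving the 2×2 system: x ≈ 89.7, y ≈ 82.2 km.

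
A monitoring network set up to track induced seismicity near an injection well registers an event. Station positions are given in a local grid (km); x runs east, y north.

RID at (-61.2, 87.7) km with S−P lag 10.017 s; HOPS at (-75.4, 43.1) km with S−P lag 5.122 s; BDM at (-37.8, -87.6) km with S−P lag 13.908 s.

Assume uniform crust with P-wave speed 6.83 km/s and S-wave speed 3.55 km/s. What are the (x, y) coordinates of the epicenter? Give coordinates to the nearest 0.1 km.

Distance from S−P lag: d = Δt · v_P v_S / (v_P − v_S) = Δt · (6.83·3.55)/(6.83−3.55) ≈ 7.3922·Δt.
So d_RID = 74.05, d_HOPS = 37.86, d_BDM = 102.81 km.
Circle about each station: (x + 61.2)² + (y − 87.7)² = 74.05²; (x + 75.4)² + (y − 43.1)² = 37.86²; (x + 37.8)² + (y + 87.6)² = 102.81².
Subtracting the RID equation from the HOPS and BDM equations removes the quadratic terms:
-28.4 x − 89.2 y = 156.06
46.8 x − 350.6 y = -7420.62
Solving the 2×2 system: x ≈ -50.7, y ≈ 14.4 km.

-50.7 km east, 14.4 km north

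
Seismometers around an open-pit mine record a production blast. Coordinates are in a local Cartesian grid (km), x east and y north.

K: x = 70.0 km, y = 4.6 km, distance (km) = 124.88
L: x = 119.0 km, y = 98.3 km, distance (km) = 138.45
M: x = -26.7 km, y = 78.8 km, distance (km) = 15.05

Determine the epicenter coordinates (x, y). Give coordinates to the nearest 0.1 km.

Circle about each station: (x − 70.0)² + (y − 4.6)² = 124.88²; (x − 119.0)² + (y − 98.3)² = 138.45²; (x + 26.7)² + (y − 78.8)² = 15.05².
Subtracting the K equation from the L and M equations removes the quadratic terms:
98.0 x + 187.4 y = 15329.34
-193.4 x + 148.4 y = 17369.68
Solving the 2×2 system: x ≈ -19.3, y ≈ 91.9 km.

-19.3 km east, 91.9 km north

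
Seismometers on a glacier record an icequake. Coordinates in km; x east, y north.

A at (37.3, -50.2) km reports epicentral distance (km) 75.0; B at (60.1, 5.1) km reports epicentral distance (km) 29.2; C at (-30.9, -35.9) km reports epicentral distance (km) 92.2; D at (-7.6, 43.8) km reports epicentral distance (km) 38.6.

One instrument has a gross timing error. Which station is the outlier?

D

Solve using three stations at a time. Using A, B, C (subtract circle equations pairwise → linear system) gives (x, y) ≈ (38.5, 24.8).
Distances from that point to each station vs reported:
  A: calculated 75.0 vs reported 75.0 → residual 0.0 km
  B: calculated 29.2 vs reported 29.2 → residual 0.0 km
  C: calculated 92.2 vs reported 92.2 → residual 0.0 km
  D: calculated 49.9 vs reported 38.6 → residual 11.3 km
A, B, C are mutually consistent (residuals ≈ 0); D is off by 11.3 km.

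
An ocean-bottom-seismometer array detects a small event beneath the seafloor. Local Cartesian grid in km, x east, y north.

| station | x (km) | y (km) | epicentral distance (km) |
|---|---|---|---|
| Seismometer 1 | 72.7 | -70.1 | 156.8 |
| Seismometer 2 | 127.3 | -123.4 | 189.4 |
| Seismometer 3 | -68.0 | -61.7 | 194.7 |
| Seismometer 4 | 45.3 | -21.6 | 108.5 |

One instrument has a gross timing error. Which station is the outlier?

Seismometer 2

Solve using three stations at a time. Using Seismometer 1, Seismometer 3, Seismometer 4 (subtract circle equations pairwise → linear system) gives (x, y) ≈ (58.8, 86.1).
Distances from that point to each station vs reported:
  Seismometer 1: calculated 156.8 vs reported 156.8 → residual 0.0 km
  Seismometer 2: calculated 220.4 vs reported 189.4 → residual 31.0 km
  Seismometer 3: calculated 194.7 vs reported 194.7 → residual 0.0 km
  Seismometer 4: calculated 108.6 vs reported 108.5 → residual 0.1 km
Seismometer 1, Seismometer 3, Seismometer 4 are mutually consistent (residuals ≈ 0); Seismometer 2 is off by 31.0 km.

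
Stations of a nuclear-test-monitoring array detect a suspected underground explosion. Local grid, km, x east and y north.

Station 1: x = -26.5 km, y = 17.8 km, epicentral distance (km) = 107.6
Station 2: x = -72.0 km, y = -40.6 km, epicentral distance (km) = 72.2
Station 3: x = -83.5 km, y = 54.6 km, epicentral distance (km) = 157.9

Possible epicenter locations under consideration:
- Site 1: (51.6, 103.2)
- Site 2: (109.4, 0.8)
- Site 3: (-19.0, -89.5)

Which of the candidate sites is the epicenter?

Site 3

For each candidate, compare |candidate − station| to the reported distance:
Site 1: residuals Station 1 8.1, Station 2 117.4, Station 3 14.3 → max 117.4 km
Site 2: residuals Station 1 29.4, Station 2 113.9, Station 3 42.4 → max 113.9 km
Site 3: residuals Station 1 0.0, Station 2 0.1, Station 3 0.0 → max 0.1 km
Only Site 3 has all residuals ≈ 0.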